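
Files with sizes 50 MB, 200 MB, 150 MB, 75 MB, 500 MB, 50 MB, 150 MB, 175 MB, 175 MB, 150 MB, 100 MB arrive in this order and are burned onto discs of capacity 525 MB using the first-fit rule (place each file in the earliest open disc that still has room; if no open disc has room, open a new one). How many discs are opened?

4

  50 → disc 1 (new)  [load 50/525]
  200 → disc 1  [load 250/525]
  150 → disc 1  [load 400/525]
  75 → disc 1  [load 475/525]
  500 → disc 2 (new)  [load 500/525]
  50 → disc 1  [load 525/525]
  150 → disc 3 (new)  [load 150/525]
  175 → disc 3  [load 325/525]
  175 → disc 3  [load 500/525]
  150 → disc 4 (new)  [load 150/525]
  100 → disc 4  [load 250/525]
4 discs opened.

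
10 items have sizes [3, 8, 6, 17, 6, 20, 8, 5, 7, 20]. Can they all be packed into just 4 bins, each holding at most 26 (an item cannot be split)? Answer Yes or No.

A valid assignment using 4 bins:
  bin 1: 20 + 6 = 26
  bin 2: 20 + 6 = 26
  bin 3: 17 + 8 = 25
  bin 4: 8 + 7 + 5 + 3 = 23
Every load is within 26, so 4 bins suffice.

Yes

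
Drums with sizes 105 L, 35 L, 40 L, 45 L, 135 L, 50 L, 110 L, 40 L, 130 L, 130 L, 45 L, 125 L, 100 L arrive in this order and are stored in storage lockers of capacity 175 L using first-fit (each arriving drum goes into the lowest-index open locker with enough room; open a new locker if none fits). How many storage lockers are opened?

  105 → locker 1 (new)  [load 105/175]
  35 → locker 1  [load 140/175]
  40 → locker 2 (new)  [load 40/175]
  45 → locker 2  [load 85/175]
  135 → locker 3 (new)  [load 135/175]
  50 → locker 2  [load 135/175]
  110 → locker 4 (new)  [load 110/175]
  40 → locker 2  [load 175/175]
  130 → locker 5 (new)  [load 130/175]
  130 → locker 6 (new)  [load 130/175]
  45 → locker 4  [load 155/175]
  125 → locker 7 (new)  [load 125/175]
  100 → locker 8 (new)  [load 100/175]
8 storage lockers opened.

8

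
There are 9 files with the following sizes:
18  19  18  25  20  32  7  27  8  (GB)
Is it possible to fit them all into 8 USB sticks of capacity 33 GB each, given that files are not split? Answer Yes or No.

Yes

A valid assignment using 7 USB sticks:
  USB stick 1: 32 = 32
  USB stick 2: 27 = 27
  USB stick 3: 25 + 8 = 33
  USB stick 4: 20 + 7 = 27
  USB stick 5: 19 = 19
  USB stick 6: 18 = 18
  USB stick 7: 18 = 18
That uses only 7 ≤ 8, so 8 USB sticks are enough.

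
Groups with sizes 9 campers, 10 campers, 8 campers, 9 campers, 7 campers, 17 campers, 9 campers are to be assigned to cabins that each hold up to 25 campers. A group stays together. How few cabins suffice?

Total = 17 + 10 + 9 + 9 + 9 + 8 + 7 = 69 campers.
Lower bound: ⌈69/25⌉ = 3 cabins.
A packing using 3 cabins:
  cabin 1: 17 + 8 = 25
  cabin 2: 10 + 9 = 19
  cabin 3: 9 + 9 + 7 = 25
This matches the lower bound, so 3 is optimal.

3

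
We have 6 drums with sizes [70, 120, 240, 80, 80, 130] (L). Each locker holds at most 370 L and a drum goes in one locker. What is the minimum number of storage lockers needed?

Total = 240 + 130 + 120 + 80 + 80 + 70 = 720 L.
Lower bound: ⌈720/370⌉ = 2 storage lockers.
A packing using 2 storage lockers:
  locker 1: 240 + 130 = 370
  locker 2: 120 + 80 + 80 + 70 = 350
This matches the lower bound, so 2 is optimal.

2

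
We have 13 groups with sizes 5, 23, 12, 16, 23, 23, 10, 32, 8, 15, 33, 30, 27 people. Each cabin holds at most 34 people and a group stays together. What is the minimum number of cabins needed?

Total = 33 + 32 + 30 + 27 + 23 + 23 + 23 + 16 + 15 + 12 + 10 + 8 + 5 = 257 people.
Lower bound: ⌈257/34⌉ = 8 cabins.
A packing using 9 cabins:
  cabin 1: 33 = 33
  cabin 2: 32 = 32
  cabin 3: 30 = 30
  cabin 4: 27 + 5 = 32
  cabin 5: 23 + 10 = 33
  cabin 6: 23 + 8 = 31
  cabin 7: 23 = 23
  cabin 8: 16 + 15 = 31
  cabin 9: 12 = 12
No arrangement into 8 cabins stays within capacity, so 9 is optimal.

9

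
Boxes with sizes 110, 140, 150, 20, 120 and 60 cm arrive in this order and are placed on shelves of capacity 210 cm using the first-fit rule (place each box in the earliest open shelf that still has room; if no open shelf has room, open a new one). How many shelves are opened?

4

  110 → shelf 1 (new)  [load 110/210]
  140 → shelf 2 (new)  [load 140/210]
  150 → shelf 3 (new)  [load 150/210]
  20 → shelf 1  [load 130/210]
  120 → shelf 4 (new)  [load 120/210]
  60 → shelf 1  [load 190/210]
4 shelves opened.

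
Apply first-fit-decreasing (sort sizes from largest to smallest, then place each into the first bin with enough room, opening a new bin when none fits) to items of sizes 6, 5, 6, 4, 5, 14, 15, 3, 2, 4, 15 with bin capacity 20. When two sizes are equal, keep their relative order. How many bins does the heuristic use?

4

Sorted descending: 15, 15, 14, 6, 6, 5, 5, 4, 4, 3, 2.
  15 → bin 1 (new)  [load 15/20]
  15 → bin 2 (new)  [load 15/20]
  14 → bin 3 (new)  [load 14/20]
  6 → bin 3  [load 20/20]
  6 → bin 4 (new)  [load 6/20]
  5 → bin 1  [load 20/20]
  5 → bin 2  [load 20/20]
  4 → bin 4  [load 10/20]
  4 → bin 4  [load 14/20]
  3 → bin 4  [load 17/20]
  2 → bin 4  [load 19/20]
4 bins opened.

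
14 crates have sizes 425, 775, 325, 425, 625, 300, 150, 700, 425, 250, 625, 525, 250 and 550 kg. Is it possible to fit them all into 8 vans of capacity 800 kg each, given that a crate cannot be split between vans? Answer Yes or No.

No

Total = 6350 kg; ⌈6350/800⌉ = 8.
9 crates each exceed half the capacity and cannot share a van, forcing at least 9 vans.
At least 9 vans are required, but only 8 are allowed.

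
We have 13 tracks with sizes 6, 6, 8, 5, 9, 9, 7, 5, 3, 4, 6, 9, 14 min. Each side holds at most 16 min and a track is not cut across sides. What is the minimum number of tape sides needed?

Total = 14 + 9 + 9 + 9 + 8 + 7 + 6 + 6 + 6 + 5 + 5 + 4 + 3 = 91 min.
Lower bound: ⌈91/16⌉ = 6 tape sides.
A packing using 6 tape sides:
  side 1: 14 = 14
  side 2: 9 + 7 = 16
  side 3: 9 + 6 = 15
  side 4: 9 + 6 = 15
  side 5: 8 + 5 + 3 = 16
  side 6: 6 + 5 + 4 = 15
This matches the lower bound, so 6 is optimal.

6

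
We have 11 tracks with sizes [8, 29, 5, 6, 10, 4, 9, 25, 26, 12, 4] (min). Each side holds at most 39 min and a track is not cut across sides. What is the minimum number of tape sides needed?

4

Total = 29 + 26 + 25 + 12 + 10 + 9 + 8 + 6 + 5 + 4 + 4 = 138 min.
Lower bound: ⌈138/39⌉ = 4 tape sides.
A packing using 4 tape sides:
  side 1: 29 + 10 = 39
  side 2: 26 + 12 = 38
  side 3: 25 + 9 + 5 = 39
  side 4: 8 + 6 + 4 + 4 = 22
This matches the lower bound, so 4 is optimal.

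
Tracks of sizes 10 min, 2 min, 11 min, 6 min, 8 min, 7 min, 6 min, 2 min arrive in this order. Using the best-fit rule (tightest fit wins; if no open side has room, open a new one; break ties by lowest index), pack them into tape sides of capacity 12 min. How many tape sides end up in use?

5

  10 → side 1 (new)  [load 10/12]
  2 → side 1  [load 12/12]
  11 → side 2 (new)  [load 11/12]
  6 → side 3 (new)  [load 6/12]
  8 → side 4 (new)  [load 8/12]
  7 → side 5 (new)  [load 7/12]
  6 → side 3  [load 12/12]
  2 → side 4  [load 10/12]
5 tape sides opened.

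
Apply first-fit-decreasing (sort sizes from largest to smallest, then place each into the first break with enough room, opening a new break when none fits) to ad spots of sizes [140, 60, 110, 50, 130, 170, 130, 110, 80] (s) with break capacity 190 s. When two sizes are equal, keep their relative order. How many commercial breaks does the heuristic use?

Sorted descending: 170, 140, 130, 130, 110, 110, 80, 60, 50.
  170 → break 1 (new)  [load 170/190]
  140 → break 2 (new)  [load 140/190]
  130 → break 3 (new)  [load 130/190]
  130 → break 4 (new)  [load 130/190]
  110 → break 5 (new)  [load 110/190]
  110 → break 6 (new)  [load 110/190]
  80 → break 5  [load 190/190]
  60 → break 3  [load 190/190]
  50 → break 2  [load 190/190]
6 commercial breaks opened.

6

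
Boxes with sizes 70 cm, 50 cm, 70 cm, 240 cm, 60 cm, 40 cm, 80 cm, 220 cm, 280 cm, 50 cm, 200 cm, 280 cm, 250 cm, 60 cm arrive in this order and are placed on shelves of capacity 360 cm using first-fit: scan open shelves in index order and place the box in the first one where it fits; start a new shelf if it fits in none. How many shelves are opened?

  70 → shelf 1 (new)  [load 70/360]
  50 → shelf 1  [load 120/360]
  70 → shelf 1  [load 190/360]
  240 → shelf 2 (new)  [load 240/360]
  60 → shelf 1  [load 250/360]
  40 → shelf 1  [load 290/360]
  80 → shelf 2  [load 320/360]
  220 → shelf 3 (new)  [load 220/360]
  280 → shelf 4 (new)  [load 280/360]
  50 → shelf 1  [load 340/360]
  200 → shelf 5 (new)  [load 200/360]
  280 → shelf 6 (new)  [load 280/360]
  250 → shelf 7 (new)  [load 250/360]
  60 → shelf 3  [load 280/360]
7 shelves opened.

7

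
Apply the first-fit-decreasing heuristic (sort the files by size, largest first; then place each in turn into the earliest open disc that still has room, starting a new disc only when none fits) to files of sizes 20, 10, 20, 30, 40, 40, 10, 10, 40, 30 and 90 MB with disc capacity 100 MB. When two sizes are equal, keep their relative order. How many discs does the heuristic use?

Sorted descending: 90, 40, 40, 40, 30, 30, 20, 20, 10, 10, 10.
  90 → disc 1 (new)  [load 90/100]
  40 → disc 2 (new)  [load 40/100]
  40 → disc 2  [load 80/100]
  40 → disc 3 (new)  [load 40/100]
  30 → disc 3  [load 70/100]
  30 → disc 3  [load 100/100]
  20 → disc 2  [load 100/100]
  20 → disc 4 (new)  [load 20/100]
  10 → disc 1  [load 100/100]
  10 → disc 4  [load 30/100]
  10 → disc 4  [load 40/100]
4 discs opened.

4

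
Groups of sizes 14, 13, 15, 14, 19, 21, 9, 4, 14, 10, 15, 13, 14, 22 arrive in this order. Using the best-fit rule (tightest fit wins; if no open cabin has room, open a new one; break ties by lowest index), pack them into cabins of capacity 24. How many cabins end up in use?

  14 → cabin 1 (new)  [load 14/24]
  13 → cabin 2 (new)  [load 13/24]
  15 → cabin 3 (new)  [load 15/24]
  14 → cabin 4 (new)  [load 14/24]
  19 → cabin 5 (new)  [load 19/24]
  21 → cabin 6 (new)  [load 21/24]
  9 → cabin 3  [load 24/24]
  4 → cabin 5  [load 23/24]
  14 → cabin 7 (new)  [load 14/24]
  10 → cabin 1  [load 24/24]
  15 → cabin 8 (new)  [load 15/24]
  13 → cabin 9 (new)  [load 13/24]
  14 → cabin 10 (new)  [load 14/24]
  22 → cabin 11 (new)  [load 22/24]
11 cabins opened.

11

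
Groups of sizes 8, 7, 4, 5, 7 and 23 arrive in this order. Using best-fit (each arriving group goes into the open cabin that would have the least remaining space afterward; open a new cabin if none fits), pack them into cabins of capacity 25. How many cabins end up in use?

3

  8 → cabin 1 (new)  [load 8/25]
  7 → cabin 1  [load 15/25]
  4 → cabin 1  [load 19/25]
  5 → cabin 1  [load 24/25]
  7 → cabin 2 (new)  [load 7/25]
  23 → cabin 3 (new)  [load 23/25]
3 cabins opened.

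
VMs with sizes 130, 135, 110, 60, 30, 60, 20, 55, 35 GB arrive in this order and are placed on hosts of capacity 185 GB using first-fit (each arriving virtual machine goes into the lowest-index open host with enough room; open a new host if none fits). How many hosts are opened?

  130 → host 1 (new)  [load 130/185]
  135 → host 2 (new)  [load 135/185]
  110 → host 3 (new)  [load 110/185]
  60 → host 3  [load 170/185]
  30 → host 1  [load 160/185]
  60 → host 4 (new)  [load 60/185]
  20 → host 1  [load 180/185]
  55 → host 4  [load 115/185]
  35 → host 2  [load 170/185]
4 hosts opened.

4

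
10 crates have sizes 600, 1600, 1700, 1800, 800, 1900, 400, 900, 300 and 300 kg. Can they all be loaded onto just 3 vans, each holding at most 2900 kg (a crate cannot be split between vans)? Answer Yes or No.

No

Total = 10300 kg; ⌈10300/2900⌉ = 4.
At least 4 vans are required, but only 3 are allowed.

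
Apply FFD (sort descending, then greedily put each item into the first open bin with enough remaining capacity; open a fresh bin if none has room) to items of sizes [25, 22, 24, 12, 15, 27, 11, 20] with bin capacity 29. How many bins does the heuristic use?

7

Sorted descending: 27, 25, 24, 22, 20, 15, 12, 11.
  27 → bin 1 (new)  [load 27/29]
  25 → bin 2 (new)  [load 25/29]
  24 → bin 3 (new)  [load 24/29]
  22 → bin 4 (new)  [load 22/29]
  20 → bin 5 (new)  [load 20/29]
  15 → bin 6 (new)  [load 15/29]
  12 → bin 6  [load 27/29]
  11 → bin 7 (new)  [load 11/29]
7 bins opened.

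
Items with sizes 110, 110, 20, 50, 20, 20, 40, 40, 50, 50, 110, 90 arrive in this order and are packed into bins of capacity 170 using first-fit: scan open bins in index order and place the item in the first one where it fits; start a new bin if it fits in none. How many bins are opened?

5

  110 → bin 1 (new)  [load 110/170]
  110 → bin 2 (new)  [load 110/170]
  20 → bin 1  [load 130/170]
  50 → bin 2  [load 160/170]
  20 → bin 1  [load 150/170]
  20 → bin 1  [load 170/170]
  40 → bin 3 (new)  [load 40/170]
  40 → bin 3  [load 80/170]
  50 → bin 3  [load 130/170]
  50 → bin 4 (new)  [load 50/170]
  110 → bin 4  [load 160/170]
  90 → bin 5 (new)  [load 90/170]
5 bins opened.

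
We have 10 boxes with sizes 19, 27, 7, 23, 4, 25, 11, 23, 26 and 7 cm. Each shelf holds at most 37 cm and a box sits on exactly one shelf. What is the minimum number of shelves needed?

Total = 27 + 26 + 25 + 23 + 23 + 19 + 11 + 7 + 7 + 4 = 172 cm.
Lower bound: ⌈172/37⌉ = 5 shelves.
Also, 6 boxes each exceed 37/2 cm, and no two of those can share a shelf, so at least 6 shelves are needed.
A packing using 6 shelves:
  shelf 1: 27 + 7 = 34
  shelf 2: 26 + 11 = 37
  shelf 3: 25 + 7 + 4 = 36
  shelf 4: 23 = 23
  shelf 5: 23 = 23
  shelf 6: 19 = 19
This matches the lower bound, so 6 is optimal.

6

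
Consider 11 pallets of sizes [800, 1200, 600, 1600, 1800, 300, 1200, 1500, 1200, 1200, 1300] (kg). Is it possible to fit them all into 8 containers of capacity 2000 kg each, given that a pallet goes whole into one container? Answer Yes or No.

Yes

A valid assignment using 8 containers:
  container 1: 1800 = 1800
  container 2: 1600 + 300 = 1900
  container 3: 1500 = 1500
  container 4: 1300 + 600 = 1900
  container 5: 1200 + 800 = 2000
  container 6: 1200 = 1200
  container 7: 1200 = 1200
  container 8: 1200 = 1200
Every load is within 2000 kg, so 8 containers suffice.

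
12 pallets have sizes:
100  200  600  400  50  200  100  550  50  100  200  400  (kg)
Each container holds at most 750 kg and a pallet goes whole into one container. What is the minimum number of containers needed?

Total = 600 + 550 + 400 + 400 + 200 + 200 + 200 + 100 + 100 + 100 + 50 + 50 = 2950 kg.
Lower bound: ⌈2950/750⌉ = 4 containers.
A packing using 4 containers:
  container 1: 600 + 100 + 50 = 750
  container 2: 550 + 200 = 750
  container 3: 400 + 200 + 100 + 50 = 750
  container 4: 400 + 200 + 100 = 700
This matches the lower bound, so 4 is optimal.

4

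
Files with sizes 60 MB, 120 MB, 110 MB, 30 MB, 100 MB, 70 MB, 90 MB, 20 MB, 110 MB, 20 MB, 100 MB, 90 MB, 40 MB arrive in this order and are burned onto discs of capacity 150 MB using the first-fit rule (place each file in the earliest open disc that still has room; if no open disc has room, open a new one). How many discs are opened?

  60 → disc 1 (new)  [load 60/150]
  120 → disc 2 (new)  [load 120/150]
  110 → disc 3 (new)  [load 110/150]
  30 → disc 1  [load 90/150]
  100 → disc 4 (new)  [load 100/150]
  70 → disc 5 (new)  [load 70/150]
  90 → disc 6 (new)  [load 90/150]
  20 → disc 1  [load 110/150]
  110 → disc 7 (new)  [load 110/150]
  20 → disc 1  [load 130/150]
  100 → disc 8 (new)  [load 100/150]
  90 → disc 9 (new)  [load 90/150]
  40 → disc 3  [load 150/150]
9 discs opened.

9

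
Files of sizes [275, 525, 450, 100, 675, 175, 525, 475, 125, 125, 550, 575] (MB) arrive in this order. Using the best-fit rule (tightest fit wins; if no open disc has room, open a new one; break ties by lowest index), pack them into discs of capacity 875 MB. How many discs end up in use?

  275 → disc 1 (new)  [load 275/875]
  525 → disc 1  [load 800/875]
  450 → disc 2 (new)  [load 450/875]
  100 → disc 2  [load 550/875]
  675 → disc 3 (new)  [load 675/875]
  175 → disc 3  [load 850/875]
  525 → disc 4 (new)  [load 525/875]
  475 → disc 5 (new)  [load 475/875]
  125 → disc 2  [load 675/875]
  125 → disc 2  [load 800/875]
  550 → disc 6 (new)  [load 550/875]
  575 → disc 7 (new)  [load 575/875]
7 discs opened.

7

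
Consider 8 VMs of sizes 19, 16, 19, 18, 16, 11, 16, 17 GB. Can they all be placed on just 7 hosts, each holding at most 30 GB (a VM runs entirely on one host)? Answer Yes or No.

A valid assignment using 7 hosts:
  host 1: 19 + 11 = 30
  host 2: 19 = 19
  host 3: 18 = 18
  host 4: 17 = 17
  host 5: 16 = 16
  host 6: 16 = 16
  host 7: 16 = 16
Every load is within 30 GB, so 7 hosts suffice.

Yes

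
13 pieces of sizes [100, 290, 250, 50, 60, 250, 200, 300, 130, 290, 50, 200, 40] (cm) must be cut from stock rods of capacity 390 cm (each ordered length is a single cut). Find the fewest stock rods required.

Total = 300 + 290 + 290 + 250 + 250 + 200 + 200 + 130 + 100 + 60 + 50 + 50 + 40 = 2210 cm.
Lower bound: ⌈2210/390⌉ = 6 stock rods.
Also, 7 pieces each exceed 195 cm, and no two of those can share a stock rod, so at least 7 stock rods are needed.
A packing using 7 stock rods:
  stock rod 1: 300 + 60 = 360
  stock rod 2: 290 + 100 = 390
  stock rod 3: 290 + 50 + 50 = 390
  stock rod 4: 250 + 130 = 380
  stock rod 5: 250 + 40 = 290
  stock rod 6: 200 = 200
  stock rod 7: 200 = 200
This matches the lower bound, so 7 is optimal.

7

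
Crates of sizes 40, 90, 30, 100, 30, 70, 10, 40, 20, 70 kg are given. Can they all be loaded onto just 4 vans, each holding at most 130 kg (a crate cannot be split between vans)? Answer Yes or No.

A valid assignment using 4 vans:
  van 1: 100 + 30 = 130
  van 2: 90 + 40 = 130
  van 3: 70 + 40 + 20 = 130
  van 4: 70 + 30 + 10 = 110
Every load is within 130 kg, so 4 vans suffice.

Yes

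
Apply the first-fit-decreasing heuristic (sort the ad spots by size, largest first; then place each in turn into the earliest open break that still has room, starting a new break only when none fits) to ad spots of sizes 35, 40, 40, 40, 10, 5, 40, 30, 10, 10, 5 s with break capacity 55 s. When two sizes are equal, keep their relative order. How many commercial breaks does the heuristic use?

Sorted descending: 40, 40, 40, 40, 35, 30, 10, 10, 10, 5, 5.
  40 → break 1 (new)  [load 40/55]
  40 → break 2 (new)  [load 40/55]
  40 → break 3 (new)  [load 40/55]
  40 → break 4 (new)  [load 40/55]
  35 → break 5 (new)  [load 35/55]
  30 → break 6 (new)  [load 30/55]
  10 → break 1  [load 50/55]
  10 → break 2  [load 50/55]
  10 → break 3  [load 50/55]
  5 → break 1  [load 55/55]
  5 → break 2  [load 55/55]
6 commercial breaks opened.

6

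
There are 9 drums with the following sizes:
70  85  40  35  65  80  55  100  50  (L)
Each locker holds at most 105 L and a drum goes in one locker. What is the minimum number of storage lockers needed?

6

Total = 100 + 85 + 80 + 70 + 65 + 55 + 50 + 40 + 35 = 580 L.
Lower bound: ⌈580/105⌉ = 6 storage lockers.
A packing using 6 storage lockers:
  locker 1: 100 = 100
  locker 2: 85 = 85
  locker 3: 80 = 80
  locker 4: 70 + 35 = 105
  locker 5: 65 + 40 = 105
  locker 6: 55 + 50 = 105
This matches the lower bound, so 6 is optimal.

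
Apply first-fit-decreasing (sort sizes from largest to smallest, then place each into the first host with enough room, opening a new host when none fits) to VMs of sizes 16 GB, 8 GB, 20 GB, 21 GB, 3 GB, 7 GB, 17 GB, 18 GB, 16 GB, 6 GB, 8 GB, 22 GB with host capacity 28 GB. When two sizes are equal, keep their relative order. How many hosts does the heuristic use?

Sorted descending: 22, 21, 20, 18, 17, 16, 16, 8, 8, 7, 6, 3.
  22 → host 1 (new)  [load 22/28]
  21 → host 2 (new)  [load 21/28]
  20 → host 3 (new)  [load 20/28]
  18 → host 4 (new)  [load 18/28]
  17 → host 5 (new)  [load 17/28]
  16 → host 6 (new)  [load 16/28]
  16 → host 7 (new)  [load 16/28]
  8 → host 3  [load 28/28]
  8 → host 4  [load 26/28]
  7 → host 2  [load 28/28]
  6 → host 1  [load 28/28]
  3 → host 5  [load 20/28]
7 hosts opened.

7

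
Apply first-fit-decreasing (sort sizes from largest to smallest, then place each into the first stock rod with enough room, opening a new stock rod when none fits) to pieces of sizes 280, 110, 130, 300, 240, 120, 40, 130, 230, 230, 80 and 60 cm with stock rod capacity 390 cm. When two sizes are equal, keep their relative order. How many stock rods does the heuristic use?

6

Sorted descending: 300, 280, 240, 230, 230, 130, 130, 120, 110, 80, 60, 40.
  300 → stock rod 1 (new)  [load 300/390]
  280 → stock rod 2 (new)  [load 280/390]
  240 → stock rod 3 (new)  [load 240/390]
  230 → stock rod 4 (new)  [load 230/390]
  230 → stock rod 5 (new)  [load 230/390]
  130 → stock rod 3  [load 370/390]
  130 → stock rod 4  [load 360/390]
  120 → stock rod 5  [load 350/390]
  110 → stock rod 2  [load 390/390]
  80 → stock rod 1  [load 380/390]
  60 → stock rod 6 (new)  [load 60/390]
  40 → stock rod 5  [load 390/390]
6 stock rods opened.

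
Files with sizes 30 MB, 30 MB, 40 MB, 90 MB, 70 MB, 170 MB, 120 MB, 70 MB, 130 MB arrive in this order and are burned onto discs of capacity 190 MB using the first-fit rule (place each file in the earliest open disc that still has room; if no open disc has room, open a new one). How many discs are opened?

5

  30 → disc 1 (new)  [load 30/190]
  30 → disc 1  [load 60/190]
  40 → disc 1  [load 100/190]
  90 → disc 1  [load 190/190]
  70 → disc 2 (new)  [load 70/190]
  170 → disc 3 (new)  [load 170/190]
  120 → disc 2  [load 190/190]
  70 → disc 4 (new)  [load 70/190]
  130 → disc 5 (new)  [load 130/190]
5 discs opened.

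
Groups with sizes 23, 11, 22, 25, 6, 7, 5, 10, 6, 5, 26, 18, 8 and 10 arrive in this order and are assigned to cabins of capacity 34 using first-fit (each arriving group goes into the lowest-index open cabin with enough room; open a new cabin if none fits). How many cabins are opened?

  23 → cabin 1 (new)  [load 23/34]
  11 → cabin 1  [load 34/34]
  22 → cabin 2 (new)  [load 22/34]
  25 → cabin 3 (new)  [load 25/34]
  6 → cabin 2  [load 28/34]
  7 → cabin 3  [load 32/34]
  5 → cabin 2  [load 33/34]
  10 → cabin 4 (new)  [load 10/34]
  6 → cabin 4  [load 16/34]
  5 → cabin 4  [load 21/34]
  26 → cabin 5 (new)  [load 26/34]
  18 → cabin 6 (new)  [load 18/34]
  8 → cabin 4  [load 29/34]
  10 → cabin 6  [load 28/34]
6 cabins opened.

6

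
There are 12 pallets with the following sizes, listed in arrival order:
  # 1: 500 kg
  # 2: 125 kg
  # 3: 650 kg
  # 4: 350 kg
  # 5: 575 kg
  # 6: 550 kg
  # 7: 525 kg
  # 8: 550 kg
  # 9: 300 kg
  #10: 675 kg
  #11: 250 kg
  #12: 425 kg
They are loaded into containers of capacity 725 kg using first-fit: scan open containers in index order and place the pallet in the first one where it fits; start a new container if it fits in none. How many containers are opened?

  500 → container 1 (new)  [load 500/725]
  125 → container 1  [load 625/725]
  650 → container 2 (new)  [load 650/725]
  350 → container 3 (new)  [load 350/725]
  575 → container 4 (new)  [load 575/725]
  550 → container 5 (new)  [load 550/725]
  525 → container 6 (new)  [load 525/725]
  550 → container 7 (new)  [load 550/725]
  300 → container 3  [load 650/725]
  675 → container 8 (new)  [load 675/725]
  250 → container 9 (new)  [load 250/725]
  425 → container 9  [load 675/725]
9 containers opened.

9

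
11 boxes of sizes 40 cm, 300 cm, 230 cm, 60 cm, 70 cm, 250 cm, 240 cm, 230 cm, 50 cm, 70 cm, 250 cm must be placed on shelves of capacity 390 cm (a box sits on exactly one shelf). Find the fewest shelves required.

Total = 300 + 250 + 250 + 240 + 230 + 230 + 70 + 70 + 60 + 50 + 40 = 1790 cm.
Lower bound: ⌈1790/390⌉ = 5 shelves.
Also, 6 boxes each exceed 195 cm, and no two of those can share a shelf, so at least 6 shelves are needed.
A packing using 6 shelves:
  shelf 1: 300 + 70 = 370
  shelf 2: 250 + 70 + 60 = 380
  shelf 3: 250 + 50 + 40 = 340
  shelf 4: 240 = 240
  shelf 5: 230 = 230
  shelf 6: 230 = 230
This matches the lower bound, so 6 is optimal.

6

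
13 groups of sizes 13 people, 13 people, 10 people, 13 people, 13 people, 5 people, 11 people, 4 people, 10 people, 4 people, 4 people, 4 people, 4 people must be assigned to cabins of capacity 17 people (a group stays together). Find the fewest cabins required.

Total = 13 + 13 + 13 + 13 + 11 + 10 + 10 + 5 + 4 + 4 + 4 + 4 + 4 = 108 people.
Lower bound: ⌈108/17⌉ = 7 cabins.
A packing using 7 cabins:
  cabin 1: 13 + 4 = 17
  cabin 2: 13 + 4 = 17
  cabin 3: 13 + 4 = 17
  cabin 4: 13 + 4 = 17
  cabin 5: 11 + 5 = 16
  cabin 6: 10 + 4 = 14
  cabin 7: 10 = 10
This matches the lower bound, so 7 is optimal.

7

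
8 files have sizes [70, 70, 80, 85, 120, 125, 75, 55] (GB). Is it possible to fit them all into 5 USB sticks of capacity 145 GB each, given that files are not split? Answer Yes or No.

Total = 680 GB; ⌈680/145⌉ = 5.
The bound of 5 does not rule out 5, but exhaustive search shows no assignment into 5 USB sticks of capacity 145 GB exists — the minimum is 6.

No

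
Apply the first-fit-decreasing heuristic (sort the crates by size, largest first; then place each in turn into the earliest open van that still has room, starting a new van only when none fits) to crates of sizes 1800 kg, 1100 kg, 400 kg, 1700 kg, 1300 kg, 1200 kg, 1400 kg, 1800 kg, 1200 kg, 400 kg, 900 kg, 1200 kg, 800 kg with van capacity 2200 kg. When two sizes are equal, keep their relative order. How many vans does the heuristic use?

9

Sorted descending: 1800, 1800, 1700, 1400, 1300, 1200, 1200, 1200, 1100, 900, 800, 400, 400.
  1800 → van 1 (new)  [load 1800/2200]
  1800 → van 2 (new)  [load 1800/2200]
  1700 → van 3 (new)  [load 1700/2200]
  1400 → van 4 (new)  [load 1400/2200]
  1300 → van 5 (new)  [load 1300/2200]
  1200 → van 6 (new)  [load 1200/2200]
  1200 → van 7 (new)  [load 1200/2200]
  1200 → van 8 (new)  [load 1200/2200]
  1100 → van 9 (new)  [load 1100/2200]
  900 → van 5  [load 2200/2200]
  800 → van 4  [load 2200/2200]
  400 → van 1  [load 2200/2200]
  400 → van 2  [load 2200/2200]
9 vans opened.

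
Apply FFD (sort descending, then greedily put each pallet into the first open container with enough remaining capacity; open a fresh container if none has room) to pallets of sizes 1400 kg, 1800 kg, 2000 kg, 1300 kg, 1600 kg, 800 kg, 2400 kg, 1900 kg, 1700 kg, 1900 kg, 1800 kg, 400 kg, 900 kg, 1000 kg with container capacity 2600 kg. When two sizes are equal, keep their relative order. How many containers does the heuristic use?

Sorted descending: 2400, 2000, 1900, 1900, 1800, 1800, 1700, 1600, 1400, 1300, 1000, 900, 800, 400.
  2400 → container 1 (new)  [load 2400/2600]
  2000 → container 2 (new)  [load 2000/2600]
  1900 → container 3 (new)  [load 1900/2600]
  1900 → container 4 (new)  [load 1900/2600]
  1800 → container 5 (new)  [load 1800/2600]
  1800 → container 6 (new)  [load 1800/2600]
  1700 → container 7 (new)  [load 1700/2600]
  1600 → container 8 (new)  [load 1600/2600]
  1400 → container 9 (new)  [load 1400/2600]
  1300 → container 10 (new)  [load 1300/2600]
  1000 → container 8  [load 2600/2600]
  900 → container 7  [load 2600/2600]
  800 → container 5  [load 2600/2600]
  400 → container 2  [load 2400/2600]
10 containers opened.

10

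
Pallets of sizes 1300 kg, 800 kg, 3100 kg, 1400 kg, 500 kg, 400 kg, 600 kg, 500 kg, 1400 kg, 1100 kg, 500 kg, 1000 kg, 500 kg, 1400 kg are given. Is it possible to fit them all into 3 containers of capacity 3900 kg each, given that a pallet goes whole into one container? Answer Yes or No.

No

Total = 14500 kg; ⌈14500/3900⌉ = 4.
At least 4 containers are required, but only 3 are allowed.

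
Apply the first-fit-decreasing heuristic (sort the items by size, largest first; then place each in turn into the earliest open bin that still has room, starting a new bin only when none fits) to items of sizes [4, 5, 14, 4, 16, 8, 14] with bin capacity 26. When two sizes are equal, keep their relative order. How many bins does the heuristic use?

3

Sorted descending: 16, 14, 14, 8, 5, 4, 4.
  16 → bin 1 (new)  [load 16/26]
  14 → bin 2 (new)  [load 14/26]
  14 → bin 3 (new)  [load 14/26]
  8 → bin 1  [load 24/26]
  5 → bin 2  [load 19/26]
  4 → bin 2  [load 23/26]
  4 → bin 3  [load 18/26]
3 bins opened.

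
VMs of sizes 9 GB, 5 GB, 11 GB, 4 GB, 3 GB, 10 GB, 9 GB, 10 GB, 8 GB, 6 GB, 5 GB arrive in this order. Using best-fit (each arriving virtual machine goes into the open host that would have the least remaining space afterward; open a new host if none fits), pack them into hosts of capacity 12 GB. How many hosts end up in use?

8

  9 → host 1 (new)  [load 9/12]
  5 → host 2 (new)  [load 5/12]
  11 → host 3 (new)  [load 11/12]
  4 → host 2  [load 9/12]
  3 → host 1  [load 12/12]
  10 → host 4 (new)  [load 10/12]
  9 → host 5 (new)  [load 9/12]
  10 → host 6 (new)  [load 10/12]
  8 → host 7 (new)  [load 8/12]
  6 → host 8 (new)  [load 6/12]
  5 → host 8  [load 11/12]
8 hosts opened.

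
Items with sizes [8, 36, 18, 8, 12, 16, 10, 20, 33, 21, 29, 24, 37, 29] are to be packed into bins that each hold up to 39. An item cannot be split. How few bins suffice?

Total = 37 + 36 + 33 + 29 + 29 + 24 + 21 + 20 + 18 + 16 + 12 + 10 + 8 + 8 = 301.
Lower bound: ⌈301/39⌉ = 8 bins.
A packing using 9 bins:
  bin 1: 37 = 37
  bin 2: 36 = 36
  bin 3: 33 = 33
  bin 4: 29 + 10 = 39
  bin 5: 29 + 8 = 37
  bin 6: 24 + 12 = 36
  bin 7: 21 + 18 = 39
  bin 8: 20 + 16 = 36
  bin 9: 8 = 8
No arrangement into 8 bins stays within capacity, so 9 is optimal.

9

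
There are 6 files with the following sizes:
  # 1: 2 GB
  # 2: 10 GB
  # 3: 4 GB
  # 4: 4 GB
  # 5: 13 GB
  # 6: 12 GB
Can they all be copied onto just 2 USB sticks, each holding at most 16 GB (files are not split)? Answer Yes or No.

Total = 45 GB; ⌈45/16⌉ = 3.
At least 3 USB sticks are required, but only 2 are allowed.

No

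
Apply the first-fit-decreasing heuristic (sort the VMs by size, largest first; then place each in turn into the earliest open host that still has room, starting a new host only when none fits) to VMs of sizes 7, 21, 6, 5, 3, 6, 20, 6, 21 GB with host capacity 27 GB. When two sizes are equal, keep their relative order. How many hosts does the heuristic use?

Sorted descending: 21, 21, 20, 7, 6, 6, 6, 5, 3.
  21 → host 1 (new)  [load 21/27]
  21 → host 2 (new)  [load 21/27]
  20 → host 3 (new)  [load 20/27]
  7 → host 3  [load 27/27]
  6 → host 1  [load 27/27]
  6 → host 2  [load 27/27]
  6 → host 4 (new)  [load 6/27]
  5 → host 4  [load 11/27]
  3 → host 4  [load 14/27]
4 hosts opened.

4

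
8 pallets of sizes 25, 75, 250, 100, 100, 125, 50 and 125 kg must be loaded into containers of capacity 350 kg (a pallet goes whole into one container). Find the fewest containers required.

Total = 250 + 125 + 125 + 100 + 100 + 75 + 50 + 25 = 850 kg.
Lower bound: ⌈850/350⌉ = 3 containers.
A packing using 3 containers:
  container 1: 250 + 100 = 350
  container 2: 125 + 125 + 100 = 350
  container 3: 75 + 50 + 25 = 150
This matches the lower bound, so 3 is optimal.

3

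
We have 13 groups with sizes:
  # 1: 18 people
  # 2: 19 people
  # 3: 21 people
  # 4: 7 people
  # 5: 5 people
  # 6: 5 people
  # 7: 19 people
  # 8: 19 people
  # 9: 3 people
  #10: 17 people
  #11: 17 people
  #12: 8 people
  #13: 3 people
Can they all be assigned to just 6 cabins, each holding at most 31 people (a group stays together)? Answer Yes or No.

No

Total = 161 people; ⌈161/31⌉ = 6.
7 groups each exceed half the capacity and cannot share a cabin, forcing at least 7 cabins.
At least 7 cabins are required, but only 6 are allowed.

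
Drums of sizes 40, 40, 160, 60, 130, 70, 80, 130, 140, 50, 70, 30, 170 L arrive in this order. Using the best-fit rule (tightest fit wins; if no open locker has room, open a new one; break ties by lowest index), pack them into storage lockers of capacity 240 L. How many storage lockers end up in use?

  40 → locker 1 (new)  [load 40/240]
  40 → locker 1  [load 80/240]
  160 → locker 1  [load 240/240]
  60 → locker 2 (new)  [load 60/240]
  130 → locker 2  [load 190/240]
  70 → locker 3 (new)  [load 70/240]
  80 → locker 3  [load 150/240]
  130 → locker 4 (new)  [load 130/240]
  140 → locker 5 (new)  [load 140/240]
  50 → locker 2  [load 240/240]
  70 → locker 3  [load 220/240]
  30 → locker 5  [load 170/240]
  170 → locker 6 (new)  [load 170/240]
6 storage lockers opened.

6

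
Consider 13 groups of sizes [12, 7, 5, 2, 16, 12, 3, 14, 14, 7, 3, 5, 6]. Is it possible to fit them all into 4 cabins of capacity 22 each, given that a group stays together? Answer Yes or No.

No

Total = 106; ⌈106/22⌉ = 5.
At least 5 cabins are required, but only 4 are allowed.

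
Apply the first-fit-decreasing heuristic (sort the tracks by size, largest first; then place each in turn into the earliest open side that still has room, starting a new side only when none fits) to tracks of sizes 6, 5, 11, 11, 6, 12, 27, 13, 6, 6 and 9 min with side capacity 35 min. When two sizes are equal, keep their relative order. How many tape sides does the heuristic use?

Sorted descending: 27, 13, 12, 11, 11, 9, 6, 6, 6, 6, 5.
  27 → side 1 (new)  [load 27/35]
  13 → side 2 (new)  [load 13/35]
  12 → side 2  [load 25/35]
  11 → side 3 (new)  [load 11/35]
  11 → side 3  [load 22/35]
  9 → side 2  [load 34/35]
  6 → side 1  [load 33/35]
  6 → side 3  [load 28/35]
  6 → side 3  [load 34/35]
  6 → side 4 (new)  [load 6/35]
  5 → side 4  [load 11/35]
4 tape sides opened.

4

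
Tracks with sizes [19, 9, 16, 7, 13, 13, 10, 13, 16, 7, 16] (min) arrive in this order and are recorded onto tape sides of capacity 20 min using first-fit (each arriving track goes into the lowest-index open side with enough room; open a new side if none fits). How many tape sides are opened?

  19 → side 1 (new)  [load 19/20]
  9 → side 2 (new)  [load 9/20]
  16 → side 3 (new)  [load 16/20]
  7 → side 2  [load 16/20]
  13 → side 4 (new)  [load 13/20]
  13 → side 5 (new)  [load 13/20]
  10 → side 6 (new)  [load 10/20]
  13 → side 7 (new)  [load 13/20]
  16 → side 8 (new)  [load 16/20]
  7 → side 4  [load 20/20]
  16 → side 9 (new)  [load 16/20]
9 tape sides opened.

9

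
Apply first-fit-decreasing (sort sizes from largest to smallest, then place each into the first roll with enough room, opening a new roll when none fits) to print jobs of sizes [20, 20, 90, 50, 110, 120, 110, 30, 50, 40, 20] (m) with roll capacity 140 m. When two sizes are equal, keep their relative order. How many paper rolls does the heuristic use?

Sorted descending: 120, 110, 110, 90, 50, 50, 40, 30, 20, 20, 20.
  120 → roll 1 (new)  [load 120/140]
  110 → roll 2 (new)  [load 110/140]
  110 → roll 3 (new)  [load 110/140]
  90 → roll 4 (new)  [load 90/140]
  50 → roll 4  [load 140/140]
  50 → roll 5 (new)  [load 50/140]
  40 → roll 5  [load 90/140]
  30 → roll 2  [load 140/140]
  20 → roll 1  [load 140/140]
  20 → roll 3  [load 130/140]
  20 → roll 5  [load 110/140]
5 paper rolls opened.

5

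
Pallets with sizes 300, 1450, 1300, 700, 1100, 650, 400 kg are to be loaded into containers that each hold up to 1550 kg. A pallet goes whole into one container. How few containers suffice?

5

Total = 1450 + 1300 + 1100 + 700 + 650 + 400 + 300 = 5900 kg.
Lower bound: ⌈5900/1550⌉ = 4 containers.
A packing using 5 containers:
  container 1: 1450 = 1450
  container 2: 1300 = 1300
  container 3: 1100 + 400 = 1500
  container 4: 700 + 650 = 1350
  container 5: 300 = 300
No arrangement into 4 containers stays within capacity, so 5 is optimal.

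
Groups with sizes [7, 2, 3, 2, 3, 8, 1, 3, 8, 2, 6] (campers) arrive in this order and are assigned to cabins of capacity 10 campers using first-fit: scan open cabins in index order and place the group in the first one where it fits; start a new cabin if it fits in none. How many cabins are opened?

5

  7 → cabin 1 (new)  [load 7/10]
  2 → cabin 1  [load 9/10]
  3 → cabin 2 (new)  [load 3/10]
  2 → cabin 2  [load 5/10]
  3 → cabin 2  [load 8/10]
  8 → cabin 3 (new)  [load 8/10]
  1 → cabin 1  [load 10/10]
  3 → cabin 4 (new)  [load 3/10]
  8 → cabin 5 (new)  [load 8/10]
  2 → cabin 2  [load 10/10]
  6 → cabin 4  [load 9/10]
5 cabins opened.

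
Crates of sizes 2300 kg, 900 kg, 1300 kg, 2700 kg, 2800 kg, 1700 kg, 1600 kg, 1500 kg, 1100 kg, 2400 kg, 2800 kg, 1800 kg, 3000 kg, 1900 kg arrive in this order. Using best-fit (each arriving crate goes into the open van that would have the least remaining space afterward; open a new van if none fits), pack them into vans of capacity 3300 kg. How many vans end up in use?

10

  2300 → van 1 (new)  [load 2300/3300]
  900 → van 1  [load 3200/3300]
  1300 → van 2 (new)  [load 1300/3300]
  2700 → van 3 (new)  [load 2700/3300]
  2800 → van 4 (new)  [load 2800/3300]
  1700 → van 2  [load 3000/3300]
  1600 → van 5 (new)  [load 1600/3300]
  1500 → van 5  [load 3100/3300]
  1100 → van 6 (new)  [load 1100/3300]
  2400 → van 7 (new)  [load 2400/3300]
  2800 → van 8 (new)  [load 2800/3300]
  1800 → van 6  [load 2900/3300]
  3000 → van 9 (new)  [load 3000/3300]
  1900 → van 10 (new)  [load 1900/3300]
10 vans opened.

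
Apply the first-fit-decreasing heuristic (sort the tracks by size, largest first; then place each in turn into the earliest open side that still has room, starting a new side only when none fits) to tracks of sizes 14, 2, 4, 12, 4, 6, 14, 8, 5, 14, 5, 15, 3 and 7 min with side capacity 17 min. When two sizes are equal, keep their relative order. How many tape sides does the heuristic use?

8

Sorted descending: 15, 14, 14, 14, 12, 8, 7, 6, 5, 5, 4, 4, 3, 2.
  15 → side 1 (new)  [load 15/17]
  14 → side 2 (new)  [load 14/17]
  14 → side 3 (new)  [load 14/17]
  14 → side 4 (new)  [load 14/17]
  12 → side 5 (new)  [load 12/17]
  8 → side 6 (new)  [load 8/17]
  7 → side 6  [load 15/17]
  6 → side 7 (new)  [load 6/17]
  5 → side 5  [load 17/17]
  5 → side 7  [load 11/17]
  4 → side 7  [load 15/17]
  4 → side 8 (new)  [load 4/17]
  3 → side 2  [load 17/17]
  2 → side 1  [load 17/17]
8 tape sides opened.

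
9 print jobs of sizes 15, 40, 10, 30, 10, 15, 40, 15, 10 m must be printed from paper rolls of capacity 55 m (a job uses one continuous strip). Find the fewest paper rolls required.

Total = 40 + 40 + 30 + 15 + 15 + 15 + 10 + 10 + 10 = 185 m.
Lower bound: ⌈185/55⌉ = 4 paper rolls.
A packing using 4 paper rolls:
  roll 1: 40 + 15 = 55
  roll 2: 40 + 15 = 55
  roll 3: 30 + 15 + 10 = 55
  roll 4: 10 + 10 = 20
This matches the lower bound, so 4 is optimal.

4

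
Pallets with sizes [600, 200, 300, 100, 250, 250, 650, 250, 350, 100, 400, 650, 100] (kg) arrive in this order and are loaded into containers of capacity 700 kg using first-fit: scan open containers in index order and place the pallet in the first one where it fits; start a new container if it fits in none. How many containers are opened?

7

  600 → container 1 (new)  [load 600/700]
  200 → container 2 (new)  [load 200/700]
  300 → container 2  [load 500/700]
  100 → container 1  [load 700/700]
  250 → container 3 (new)  [load 250/700]
  250 → container 3  [load 500/700]
  650 → container 4 (new)  [load 650/700]
  250 → container 5 (new)  [load 250/700]
  350 → container 5  [load 600/700]
  100 → container 2  [load 600/700]
  400 → container 6 (new)  [load 400/700]
  650 → container 7 (new)  [load 650/700]
  100 → container 2  [load 700/700]
7 containers opened.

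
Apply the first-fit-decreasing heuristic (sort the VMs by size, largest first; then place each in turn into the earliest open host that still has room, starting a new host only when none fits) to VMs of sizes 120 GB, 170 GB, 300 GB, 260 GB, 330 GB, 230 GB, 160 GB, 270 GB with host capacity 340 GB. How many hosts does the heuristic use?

Sorted descending: 330, 300, 270, 260, 230, 170, 160, 120.
  330 → host 1 (new)  [load 330/340]
  300 → host 2 (new)  [load 300/340]
  270 → host 3 (new)  [load 270/340]
  260 → host 4 (new)  [load 260/340]
  230 → host 5 (new)  [load 230/340]
  170 → host 6 (new)  [load 170/340]
  160 → host 6  [load 330/340]
  120 → host 7 (new)  [load 120/340]
7 hosts opened.

7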